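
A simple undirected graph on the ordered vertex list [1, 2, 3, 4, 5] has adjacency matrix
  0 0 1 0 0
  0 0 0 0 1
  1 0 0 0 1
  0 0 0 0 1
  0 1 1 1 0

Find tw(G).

1

A width-1 tree decomposition is:
Bags: B1 = {2, 5}  B2 = {4, 5}  B3 = {3, 5}  B4 = {1, 3}
Tree: B1–B2, B1–B3, B3–B4
Every bag has size at most 2, so the width is 2 − 1 = 1 and tw(G) ≤ 1. Any graph with an edge has treewidth ≥ 1, and G has the edge 5–2. Hence tw(G) = 1 exactly.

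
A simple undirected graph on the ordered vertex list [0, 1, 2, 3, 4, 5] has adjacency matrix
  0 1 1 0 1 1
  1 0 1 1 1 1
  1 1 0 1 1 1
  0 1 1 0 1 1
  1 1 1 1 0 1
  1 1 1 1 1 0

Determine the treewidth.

A width-4 tree decomposition is:
Bags: B1 = {0, 1, 2, 4, 5}  B2 = {1, 2, 3, 4, 5}
Tree: B1–B2
Each bag holds 5 vertices, so the decomposition has width 4, which upper-bounds the treewidth. Conversely, {0, 1, 2, 4, 5} is a clique of size 5, and the vertices of any clique must share a bag in every tree decomposition; so some bag has ≥ 5 vertices and tw(G) ≥ 4. Combining the bounds, tw(G) = 4.

4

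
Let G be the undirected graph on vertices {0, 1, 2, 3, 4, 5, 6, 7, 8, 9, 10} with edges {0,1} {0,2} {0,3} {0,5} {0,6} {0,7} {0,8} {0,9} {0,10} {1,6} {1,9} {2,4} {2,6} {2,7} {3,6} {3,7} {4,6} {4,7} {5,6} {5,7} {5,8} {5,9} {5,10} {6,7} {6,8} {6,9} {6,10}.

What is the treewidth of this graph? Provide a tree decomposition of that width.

Treewidth 3.
One such decomposition:
Bags: B1 = {0, 5, 6, 7}  B2 = {0, 2, 6, 7}  B3 = {0, 5, 6, 9}  B4 = {0, 5, 6, 8}  B5 = {0, 1, 6, 9}  B6 = {0, 5, 6, 10}  B7 = {0, 3, 6, 7}  B8 = {2, 4, 6, 7}
Tree: B1–B2, B1–B3, B1–B4, B3–B5, B4–B6, B1–B7, B2–B8

Every bag has size at most 4, so the width is 4 − 1 = 3 and tw(G) ≤ 3. Conversely, {0, 1, 6, 9} is a clique of size 4, and the vertices of any clique must share a bag in every tree decomposition; so some bag has ≥ 4 vertices and tw(G) ≥ 3. Hence tw(G) = 3 exactly.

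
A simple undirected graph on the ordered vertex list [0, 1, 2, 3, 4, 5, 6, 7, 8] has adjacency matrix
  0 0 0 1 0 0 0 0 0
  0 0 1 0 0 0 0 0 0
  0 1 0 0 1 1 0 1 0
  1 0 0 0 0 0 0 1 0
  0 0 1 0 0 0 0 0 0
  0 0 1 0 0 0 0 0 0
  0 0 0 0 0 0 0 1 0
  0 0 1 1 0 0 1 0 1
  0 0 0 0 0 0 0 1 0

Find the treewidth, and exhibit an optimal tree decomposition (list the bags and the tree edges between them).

Treewidth 1.
One optimal decomposition is:
Bags: B1 = {2, 7}  B2 = {2, 5}  B3 = {6, 7}  B4 = {1, 2}  B5 = {7, 8}  B6 = {2, 4}  B7 = {3, 7}  B8 = {0, 3}
Tree: B1–B2, B1–B3, B2–B4, B3–B5, B2–B6, B1–B7, B7–B8

Each bag holds 2 vertices, so the decomposition has width 1, which upper-bounds the treewidth. Since G has at least one edge (e.g. 7–2), it is not an edgeless graph, so tw(G) ≥ 1. Combining the bounds, tw(G) = 1.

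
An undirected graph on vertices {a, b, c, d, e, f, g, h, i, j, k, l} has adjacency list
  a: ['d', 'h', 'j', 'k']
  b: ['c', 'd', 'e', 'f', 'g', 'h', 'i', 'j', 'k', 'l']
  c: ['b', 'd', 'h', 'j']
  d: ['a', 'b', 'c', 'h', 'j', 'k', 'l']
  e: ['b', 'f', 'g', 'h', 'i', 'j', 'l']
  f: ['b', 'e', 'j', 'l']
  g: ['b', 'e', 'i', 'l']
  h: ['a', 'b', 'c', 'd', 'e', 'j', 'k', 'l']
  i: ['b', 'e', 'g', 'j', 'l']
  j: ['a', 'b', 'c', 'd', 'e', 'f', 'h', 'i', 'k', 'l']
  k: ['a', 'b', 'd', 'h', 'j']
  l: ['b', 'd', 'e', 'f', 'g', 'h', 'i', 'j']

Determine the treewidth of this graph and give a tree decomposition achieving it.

Treewidth 4.
One optimal decomposition is:
Bags: B1 = {b, e, h, j, l}  B2 = {b, d, h, j, l}  B3 = {b, c, d, h, j}  B4 = {b, d, h, j, k}  B5 = {b, e, i, j, l}  B6 = {b, e, f, j, l}  B7 = {b, e, g, i, l}  B8 = {a, d, h, j, k}
Tree: B1–B2, B2–B3, B3–B4, B1–B5, B5–B6, B5–B7, B4–B8

The largest bag has 5 vertices, giving width 4; this decomposition certifies tw(G) ≤ 4. For the lower bound, the 5 vertices {a, d, h, j, k} are pairwise adjacent, and any tree decomposition puts a clique entirely inside one bag — forcing width ≥ 4. Hence tw(G) = 4 exactly.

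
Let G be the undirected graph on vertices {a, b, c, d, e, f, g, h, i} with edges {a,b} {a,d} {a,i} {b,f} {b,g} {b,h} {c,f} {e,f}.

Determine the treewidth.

A width-1 tree decomposition is:
Bags: B1 = {a, b}  B2 = {a, d}  B3 = {b, f}  B4 = {c, f}  B5 = {b, g}  B6 = {b, h}  B7 = {a, i}  B8 = {e, f}
Tree: B1–B2, B1–B3, B3–B4, B1–B5, B3–B6, B1–B7, B3–B8
Each bag holds 2 vertices, so the decomposition has width 1, which upper-bounds the treewidth. G has an edge, so its treewidth is at least 1. Combining the bounds, tw(G) = 1.

1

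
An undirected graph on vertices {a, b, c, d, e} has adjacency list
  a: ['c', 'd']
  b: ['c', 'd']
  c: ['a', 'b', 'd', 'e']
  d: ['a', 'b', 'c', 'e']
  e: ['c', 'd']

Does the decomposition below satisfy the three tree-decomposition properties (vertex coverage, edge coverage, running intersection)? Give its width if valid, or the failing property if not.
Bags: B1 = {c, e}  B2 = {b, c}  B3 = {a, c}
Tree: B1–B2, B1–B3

No — vertex d appears in no bag.

A tree decomposition must satisfy three properties: every vertex lies in some bag; for every edge, both endpoints lie together in some bag; and for every vertex, the bags containing it form a connected subtree. Here vertex d appears in no bag, so the decomposition is invalid.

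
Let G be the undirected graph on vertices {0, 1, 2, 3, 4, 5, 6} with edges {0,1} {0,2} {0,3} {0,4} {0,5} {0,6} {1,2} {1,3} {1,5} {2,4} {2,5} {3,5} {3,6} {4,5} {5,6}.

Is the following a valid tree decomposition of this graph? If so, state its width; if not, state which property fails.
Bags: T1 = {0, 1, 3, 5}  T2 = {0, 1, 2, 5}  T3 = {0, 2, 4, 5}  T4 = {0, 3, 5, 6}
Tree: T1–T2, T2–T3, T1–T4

Yes; width 3.

Checking the three conditions: (i) the bags cover all of {0, 1, 2, 3, 4, 5, 6}; (ii) for each edge, some bag contains both endpoints; (iii) the bags containing any fixed vertex form a subtree. All hold, so the decomposition is valid with width 4 − 1 = 3.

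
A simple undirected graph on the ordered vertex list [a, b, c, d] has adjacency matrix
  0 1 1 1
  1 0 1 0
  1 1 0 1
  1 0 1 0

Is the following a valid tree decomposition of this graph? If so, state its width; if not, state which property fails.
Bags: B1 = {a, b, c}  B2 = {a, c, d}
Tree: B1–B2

Yes; width 2.

Every vertex of G appears in some bag (union = {a, b, c, d}); every edge is covered by a bag; and for each vertex v the set of bags containing v is connected in the bag tree. The decomposition is therefore valid. The largest bag has 3 vertices, so the width is 2.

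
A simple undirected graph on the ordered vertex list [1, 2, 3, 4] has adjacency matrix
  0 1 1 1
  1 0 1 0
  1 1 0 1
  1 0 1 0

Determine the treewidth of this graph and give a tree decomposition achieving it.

The largest bag has 3 vertices, giving width 2; this decomposition certifies tw(G) ≤ 2. On the other hand G contains the 3-clique {1, 2, 3}. A clique must lie in a single bag of any decomposition, so no decomposition can have width below 2. Combining the bounds, tw(G) = 2.

Treewidth 2.
One such decomposition:
Bags: B1 = {1, 2, 3}  B2 = {1, 3, 4}
Tree: B1–B2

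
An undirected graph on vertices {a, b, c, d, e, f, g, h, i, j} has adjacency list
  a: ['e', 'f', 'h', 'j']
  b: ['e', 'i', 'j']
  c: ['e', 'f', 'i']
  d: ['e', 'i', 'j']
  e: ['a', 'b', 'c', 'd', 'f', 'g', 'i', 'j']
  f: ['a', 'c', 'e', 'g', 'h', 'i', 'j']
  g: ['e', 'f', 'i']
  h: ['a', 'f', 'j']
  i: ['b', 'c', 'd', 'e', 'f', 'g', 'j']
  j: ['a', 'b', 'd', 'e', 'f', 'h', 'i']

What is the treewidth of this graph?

3

A width-3 tree decomposition is:
Bags: B1 = {e, f, i, j}  B2 = {d, e, i, j}  B3 = {a, e, f, j}  B4 = {c, e, f, i}  B5 = {a, f, h, j}  B6 = {e, f, g, i}  B7 = {b, e, i, j}
Tree: B1–B2, B1–B3, B1–B4, B3–B5, B1–B6, B1–B7
Each bag holds 4 vertices, so the decomposition has width 3, which upper-bounds the treewidth. On the other hand G contains the 4-clique {a, e, f, j}. A clique must lie in a single bag of any decomposition, so no decomposition can have width below 3. The upper and lower bounds meet at 3, so that is the treewidth.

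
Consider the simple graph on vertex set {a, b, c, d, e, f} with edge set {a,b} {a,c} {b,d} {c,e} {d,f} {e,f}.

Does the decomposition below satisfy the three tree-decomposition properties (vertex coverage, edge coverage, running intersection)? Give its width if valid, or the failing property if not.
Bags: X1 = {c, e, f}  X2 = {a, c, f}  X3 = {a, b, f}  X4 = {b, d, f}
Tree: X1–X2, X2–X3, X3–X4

Vertex coverage: the bags together contain {a, b, c, d, e, f}, the full vertex set. Edge coverage: each edge of G has both endpoints in at least one bag. Running intersection: for every vertex, the bags containing it form a connected subtree. All three properties hold, so this is a valid tree decomposition of width max|bag| − 1 = 2, and hence tw(G) ≤ 2.

Yes; width 2.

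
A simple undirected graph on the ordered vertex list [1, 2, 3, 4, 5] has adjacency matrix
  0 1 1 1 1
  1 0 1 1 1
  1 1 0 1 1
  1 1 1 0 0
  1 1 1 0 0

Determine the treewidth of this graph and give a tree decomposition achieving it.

Every bag has size at most 4, so the width is 4 − 1 = 3 and tw(G) ≤ 3. On the other hand G contains the 4-clique {1, 2, 3, 4}. A clique must lie in a single bag of any decomposition, so no decomposition can have width below 3. Hence tw(G) = 3 exactly.

Treewidth 3.
One such decomposition:
Bags: B1 = {1, 2, 3, 5}  B2 = {1, 2, 3, 4}
Tree: B1–B2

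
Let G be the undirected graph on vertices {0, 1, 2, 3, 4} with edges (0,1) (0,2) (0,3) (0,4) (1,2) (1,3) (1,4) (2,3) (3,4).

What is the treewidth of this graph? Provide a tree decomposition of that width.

Every bag has size at most 4, so the width is 4 − 1 = 3 and tw(G) ≤ 3. On the other hand G contains the 4-clique {0, 1, 2, 3}. A clique must lie in a single bag of any decomposition, so no decomposition can have width below 3. The upper and lower bounds meet at 3, so that is the treewidth.

Treewidth 3.
Bags: B1 = {0, 1, 2, 3}  B2 = {0, 1, 3, 4}
Tree: B1–B2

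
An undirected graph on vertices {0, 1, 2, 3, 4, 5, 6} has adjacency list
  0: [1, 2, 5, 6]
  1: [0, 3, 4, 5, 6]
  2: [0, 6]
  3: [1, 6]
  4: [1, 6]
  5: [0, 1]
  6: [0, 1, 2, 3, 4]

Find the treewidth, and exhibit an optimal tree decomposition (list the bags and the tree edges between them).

Every bag has size at most 3, so the width is 3 − 1 = 2 and tw(G) ≤ 2. For the lower bound, the 3 vertices {0, 1, 5} are pairwise adjacent, and any tree decomposition puts a clique entirely inside one bag — forcing width ≥ 2. The upper and lower bounds meet at 2, so that is the treewidth.

Treewidth 2.
Bags: B1 = {1, 3, 6}  B2 = {1, 4, 6}  B3 = {0, 1, 6}  B4 = {0, 1, 5}  B5 = {0, 2, 6}
Tree: B1–B2, B1–B3, B3–B4, B3–B5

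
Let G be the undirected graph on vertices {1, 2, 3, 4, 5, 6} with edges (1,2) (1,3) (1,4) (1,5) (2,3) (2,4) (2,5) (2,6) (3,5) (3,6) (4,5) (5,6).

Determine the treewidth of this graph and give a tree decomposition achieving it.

Treewidth 3.
Bags: B1 = {1, 2, 3, 5}  B2 = {1, 2, 4, 5}  B3 = {2, 3, 5, 6}
Tree: B1–B2, B1–B3

Every bag has size at most 4, so the width is 4 − 1 = 3 and tw(G) ≤ 3. For the lower bound, the 4 vertices {1, 2, 3, 5} are pairwise adjacent, and any tree decomposition puts a clique entirely inside one bag — forcing width ≥ 3. Hence tw(G) = 3 exactly.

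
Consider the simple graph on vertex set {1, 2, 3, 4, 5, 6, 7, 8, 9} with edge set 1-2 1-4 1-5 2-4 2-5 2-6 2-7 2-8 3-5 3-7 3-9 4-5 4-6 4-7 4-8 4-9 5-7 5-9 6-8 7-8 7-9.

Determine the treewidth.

3

A width-3 tree decomposition is:
Bags: B1 = {2, 4, 7, 8}  B2 = {2, 4, 5, 7}  B3 = {4, 5, 7, 9}  B4 = {2, 4, 6, 8}  B5 = {1, 2, 4, 5}  B6 = {3, 5, 7, 9}
Tree: B1–B2, B2–B3, B1–B4, B2–B5, B3–B6
The largest bag has 4 vertices, giving width 3; this decomposition certifies tw(G) ≤ 3. Conversely, {3, 5, 7, 9} is a clique of size 4, and the vertices of any clique must share a bag in every tree decomposition; so some bag has ≥ 4 vertices and tw(G) ≥ 3. The upper and lower bounds meet at 3, so that is the treewidth.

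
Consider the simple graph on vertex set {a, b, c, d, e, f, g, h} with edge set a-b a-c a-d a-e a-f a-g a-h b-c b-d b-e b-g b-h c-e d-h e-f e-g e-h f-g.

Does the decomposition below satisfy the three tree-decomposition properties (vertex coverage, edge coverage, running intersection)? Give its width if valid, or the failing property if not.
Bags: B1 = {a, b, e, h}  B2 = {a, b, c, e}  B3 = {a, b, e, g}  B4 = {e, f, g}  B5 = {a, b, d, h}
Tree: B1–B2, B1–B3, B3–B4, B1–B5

A tree decomposition must satisfy three properties: every vertex lies in some bag; for every edge, both endpoints lie together in some bag; and for every vertex, the bags containing it form a connected subtree. Here edge (a,f) lies in no bag, so the decomposition is invalid.

No — edge (a,f) lies in no bag.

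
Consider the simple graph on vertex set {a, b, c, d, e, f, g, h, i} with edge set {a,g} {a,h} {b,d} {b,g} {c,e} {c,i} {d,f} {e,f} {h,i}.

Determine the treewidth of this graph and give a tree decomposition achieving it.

Every bag has size at most 3, so the width is 3 − 1 = 2 and tw(G) ≤ 2. For the lower bound, G contains the cycle c–e–f–d–b–g–a–h–i–c, so G is not a forest; only forests have treewidth ≤ 1, hence tw(G) ≥ 2. Combining the bounds, tw(G) = 2.

Treewidth 2.
Bags: B1 = {c, e, f}  B2 = {c, d, f}  B3 = {b, c, d}  B4 = {b, c, g}  B5 = {a, c, g}  B6 = {a, c, h}  B7 = {c, h, i}
Tree: B1–B2, B2–B3, B3–B4, B4–B5, B5–B6, B6–B7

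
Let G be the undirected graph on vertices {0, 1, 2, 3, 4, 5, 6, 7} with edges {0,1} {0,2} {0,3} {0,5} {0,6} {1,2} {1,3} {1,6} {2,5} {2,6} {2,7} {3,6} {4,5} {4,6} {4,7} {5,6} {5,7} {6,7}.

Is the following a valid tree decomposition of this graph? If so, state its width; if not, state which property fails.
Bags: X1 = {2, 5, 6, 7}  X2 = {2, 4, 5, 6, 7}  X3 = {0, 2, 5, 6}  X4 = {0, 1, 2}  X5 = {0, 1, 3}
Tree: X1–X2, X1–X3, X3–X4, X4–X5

A tree decomposition must satisfy three properties: every vertex lies in some bag; for every edge, both endpoints lie together in some bag; and for every vertex, the bags containing it form a connected subtree. Here edge (6,1) lies in no bag, so the decomposition is invalid.

No — edge (6,1) lies in no bag.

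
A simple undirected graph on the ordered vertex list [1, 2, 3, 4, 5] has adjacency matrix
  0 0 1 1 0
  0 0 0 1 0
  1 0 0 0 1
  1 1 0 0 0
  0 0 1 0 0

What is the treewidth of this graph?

1

A width-1 tree decomposition is:
Bags: B1 = {3, 5}  B2 = {1, 3}  B3 = {1, 4}  B4 = {2, 4}
Tree: B1–B2, B2–B3, B3–B4
Each bag holds 2 vertices, so the decomposition has width 1, which upper-bounds the treewidth. G has an edge, so its treewidth is at least 1. Therefore the treewidth is 1.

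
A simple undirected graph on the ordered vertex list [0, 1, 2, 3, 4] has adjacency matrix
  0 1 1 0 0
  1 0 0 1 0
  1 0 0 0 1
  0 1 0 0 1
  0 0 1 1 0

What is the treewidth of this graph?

A width-2 tree decomposition is:
Bags: B1 = {1, 3, 4}  B2 = {0, 1, 4}  B3 = {0, 2, 4}
Tree: B1–B2, B2–B3
Each bag holds 3 vertices, so the decomposition has width 2, which upper-bounds the treewidth. Since 4–3–1–0–2–4 is a cycle in G, G is not acyclic. Forests are exactly the graphs of treewidth ≤ 1, so tw(G) ≥ 2. Hence tw(G) = 2 exactly.

2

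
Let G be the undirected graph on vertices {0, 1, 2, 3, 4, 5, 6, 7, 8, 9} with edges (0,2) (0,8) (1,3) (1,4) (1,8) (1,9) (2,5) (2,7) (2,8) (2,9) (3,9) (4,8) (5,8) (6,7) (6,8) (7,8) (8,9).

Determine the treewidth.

A width-2 tree decomposition is:
Bags: B1 = {2, 7, 8}  B2 = {2, 8, 9}  B3 = {0, 2, 8}  B4 = {1, 8, 9}  B5 = {6, 7, 8}  B6 = {2, 5, 8}  B7 = {1, 4, 8}  B8 = {1, 3, 9}
Tree: B1–B2, B2–B3, B2–B4, B1–B5, B3–B6, B4–B7, B4–B8
The largest bag has 3 vertices, giving width 2; this decomposition certifies tw(G) ≤ 2. Conversely, {1, 8, 9} is a clique of size 3, and the vertices of any clique must share a bag in every tree decomposition; so some bag has ≥ 3 vertices and tw(G) ≥ 2. Hence tw(G) = 2 exactly.

2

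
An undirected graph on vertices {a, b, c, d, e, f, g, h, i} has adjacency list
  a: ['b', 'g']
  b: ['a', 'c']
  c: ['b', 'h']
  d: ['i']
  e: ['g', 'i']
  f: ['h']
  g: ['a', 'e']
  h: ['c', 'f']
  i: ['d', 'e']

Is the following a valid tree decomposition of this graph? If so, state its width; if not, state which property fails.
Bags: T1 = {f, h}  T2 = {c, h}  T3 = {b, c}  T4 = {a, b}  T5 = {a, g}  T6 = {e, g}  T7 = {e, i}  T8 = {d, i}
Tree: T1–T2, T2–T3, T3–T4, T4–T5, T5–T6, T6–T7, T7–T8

Every vertex of G appears in some bag (union = {a, b, c, d, e, f, g, h, i}); every edge is covered by a bag; and for each vertex v the set of bags containing v is connected in the bag tree. The decomposition is therefore valid. The largest bag has 2 vertices, so the width is 1.

Yes; width 1.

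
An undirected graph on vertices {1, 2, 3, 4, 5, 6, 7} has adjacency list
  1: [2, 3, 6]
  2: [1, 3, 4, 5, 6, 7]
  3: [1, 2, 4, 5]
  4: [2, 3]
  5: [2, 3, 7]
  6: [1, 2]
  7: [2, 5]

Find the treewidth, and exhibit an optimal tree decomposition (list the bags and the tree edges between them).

Every bag has size at most 3, so the width is 3 − 1 = 2 and tw(G) ≤ 2. Conversely, {1, 2, 3} is a clique of size 3, and the vertices of any clique must share a bag in every tree decomposition; so some bag has ≥ 3 vertices and tw(G) ≥ 2. The upper and lower bounds meet at 2, so that is the treewidth.

Treewidth 2.
One such decomposition:
Bags: B1 = {1, 2, 3}  B2 = {1, 2, 6}  B3 = {2, 3, 5}  B4 = {2, 3, 4}  B5 = {2, 5, 7}
Tree: B1–B2, B1–B3, B3–B4, B3–B5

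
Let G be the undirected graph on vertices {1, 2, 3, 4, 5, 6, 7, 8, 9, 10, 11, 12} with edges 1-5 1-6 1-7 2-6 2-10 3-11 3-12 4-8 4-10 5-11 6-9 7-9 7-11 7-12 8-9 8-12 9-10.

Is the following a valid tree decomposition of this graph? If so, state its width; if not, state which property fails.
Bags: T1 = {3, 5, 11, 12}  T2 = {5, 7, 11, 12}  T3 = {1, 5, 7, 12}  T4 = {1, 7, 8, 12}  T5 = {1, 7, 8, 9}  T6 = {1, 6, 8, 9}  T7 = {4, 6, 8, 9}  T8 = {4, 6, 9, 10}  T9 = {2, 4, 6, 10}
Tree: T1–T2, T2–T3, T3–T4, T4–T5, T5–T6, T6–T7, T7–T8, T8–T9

Yes; width 3.

Vertex coverage: the bags together contain {1, 2, 3, 4, 5, 6, 7, 8, 9, 10, 11, 12}, the full vertex set. Edge coverage: each edge of G has both endpoints in at least one bag. Running intersection: for every vertex, the bags containing it form a connected subtree. All three properties hold, so this is a valid tree decomposition of width max|bag| − 1 = 3, and hence tw(G) ≤ 3.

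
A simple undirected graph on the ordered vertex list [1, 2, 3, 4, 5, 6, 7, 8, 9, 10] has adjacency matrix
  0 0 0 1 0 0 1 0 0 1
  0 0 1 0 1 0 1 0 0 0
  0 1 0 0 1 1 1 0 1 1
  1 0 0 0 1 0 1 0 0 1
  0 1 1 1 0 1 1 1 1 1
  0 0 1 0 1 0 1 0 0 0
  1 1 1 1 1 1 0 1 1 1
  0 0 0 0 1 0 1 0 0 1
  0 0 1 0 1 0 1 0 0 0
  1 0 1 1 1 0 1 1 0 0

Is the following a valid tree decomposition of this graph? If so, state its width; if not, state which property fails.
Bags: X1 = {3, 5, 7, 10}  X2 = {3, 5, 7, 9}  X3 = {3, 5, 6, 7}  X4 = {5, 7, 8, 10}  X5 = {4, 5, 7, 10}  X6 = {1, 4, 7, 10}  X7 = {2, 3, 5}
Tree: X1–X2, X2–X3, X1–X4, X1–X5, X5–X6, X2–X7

No — edge (7,2) lies in no bag.

A tree decomposition must satisfy three properties: every vertex lies in some bag; for every edge, both endpoints lie together in some bag; and for every vertex, the bags containing it form a connected subtree. Here edge (7,2) lies in no bag, so the decomposition is invalid.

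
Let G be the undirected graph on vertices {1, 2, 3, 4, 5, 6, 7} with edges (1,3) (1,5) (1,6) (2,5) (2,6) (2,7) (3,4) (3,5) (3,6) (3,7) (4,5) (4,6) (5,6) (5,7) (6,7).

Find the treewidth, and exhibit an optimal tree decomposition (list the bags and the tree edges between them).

Treewidth 3.
One optimal decomposition is:
Bags: B1 = {3, 4, 5, 6}  B2 = {3, 5, 6, 7}  B3 = {2, 5, 6, 7}  B4 = {1, 3, 5, 6}
Tree: B1–B2, B2–B3, B1–B4

Each bag holds 4 vertices, so the decomposition has width 3, which upper-bounds the treewidth. On the other hand G contains the 4-clique {2, 5, 6, 7}. A clique must lie in a single bag of any decomposition, so no decomposition can have width below 3. Combining the bounds, tw(G) = 3.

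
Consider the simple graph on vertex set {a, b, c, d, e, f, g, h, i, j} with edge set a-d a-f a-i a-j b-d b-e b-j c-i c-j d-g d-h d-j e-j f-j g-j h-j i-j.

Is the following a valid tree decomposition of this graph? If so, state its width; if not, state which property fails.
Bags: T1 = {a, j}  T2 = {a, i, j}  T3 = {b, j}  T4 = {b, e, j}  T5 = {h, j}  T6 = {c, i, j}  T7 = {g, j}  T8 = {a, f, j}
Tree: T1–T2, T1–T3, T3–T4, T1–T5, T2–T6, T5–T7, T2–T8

No — vertex d appears in no bag.

A tree decomposition must satisfy three properties: every vertex lies in some bag; for every edge, both endpoints lie together in some bag; and for every vertex, the bags containing it form a connected subtree. Here vertex d appears in no bag, so the decomposition is invalid.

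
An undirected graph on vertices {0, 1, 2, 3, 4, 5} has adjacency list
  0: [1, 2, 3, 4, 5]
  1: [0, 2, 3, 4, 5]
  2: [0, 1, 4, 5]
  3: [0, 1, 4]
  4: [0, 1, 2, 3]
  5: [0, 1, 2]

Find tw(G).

A width-3 tree decomposition is:
Bags: B1 = {0, 1, 2, 5}  B2 = {0, 1, 2, 4}  B3 = {0, 1, 3, 4}
Tree: B1–B2, B2–B3
The largest bag has 4 vertices, giving width 3; this decomposition certifies tw(G) ≤ 3. Conversely, {0, 1, 2, 4} is a clique of size 4, and the vertices of any clique must share a bag in every tree decomposition; so some bag has ≥ 4 vertices and tw(G) ≥ 3. Therefore the treewidth is 3.

3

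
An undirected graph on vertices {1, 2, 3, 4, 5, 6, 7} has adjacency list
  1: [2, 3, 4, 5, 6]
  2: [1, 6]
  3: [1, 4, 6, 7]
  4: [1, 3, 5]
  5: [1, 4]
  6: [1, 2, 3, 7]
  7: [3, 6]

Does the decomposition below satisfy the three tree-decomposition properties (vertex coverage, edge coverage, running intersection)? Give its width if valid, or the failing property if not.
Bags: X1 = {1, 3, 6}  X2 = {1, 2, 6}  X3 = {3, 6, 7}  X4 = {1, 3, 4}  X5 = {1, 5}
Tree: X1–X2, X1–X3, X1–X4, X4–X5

No — edge (4,5) lies in no bag.

A tree decomposition must satisfy three properties: every vertex lies in some bag; for every edge, both endpoints lie together in some bag; and for every vertex, the bags containing it form a connected subtree. Here edge (4,5) lies in no bag, so the decomposition is invalid.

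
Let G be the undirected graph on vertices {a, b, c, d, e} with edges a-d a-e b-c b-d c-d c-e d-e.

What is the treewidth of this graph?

2

A width-2 tree decomposition is:
Bags: B1 = {b, c, d}  B2 = {c, d, e}  B3 = {a, d, e}
Tree: B1–B2, B2–B3
Every bag has size at most 3, so the width is 3 − 1 = 2 and tw(G) ≤ 2. Conversely, {c, d, e} is a clique of size 3, and the vertices of any clique must share a bag in every tree decomposition; so some bag has ≥ 3 vertices and tw(G) ≥ 2. Therefore the treewidth is 2.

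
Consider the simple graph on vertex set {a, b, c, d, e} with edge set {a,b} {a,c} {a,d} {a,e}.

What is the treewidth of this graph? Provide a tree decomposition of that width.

Treewidth 1.
Bags: B1 = {a, b}  B2 = {a, d}  B3 = {a, e}  B4 = {a, c}
Tree: B1–B2, B2–B3, B3–B4

The largest bag has 2 vertices, giving width 1; this decomposition certifies tw(G) ≤ 1. G has an edge, so its treewidth is at least 1. Therefore the treewidth is 1.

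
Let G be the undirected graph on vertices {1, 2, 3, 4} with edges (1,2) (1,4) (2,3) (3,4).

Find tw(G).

2

A width-2 tree decomposition is:
Bags: B1 = {1, 3, 4}  B2 = {1, 2, 3}
Tree: B1–B2
Every bag has size at most 3, so the width is 3 − 1 = 2 and tw(G) ≤ 2. Since 1–4–3–2–1 is a cycle in G, G is not acyclic. Forests are exactly the graphs of treewidth ≤ 1, so tw(G) ≥ 2. Hence tw(G) = 2 exactly.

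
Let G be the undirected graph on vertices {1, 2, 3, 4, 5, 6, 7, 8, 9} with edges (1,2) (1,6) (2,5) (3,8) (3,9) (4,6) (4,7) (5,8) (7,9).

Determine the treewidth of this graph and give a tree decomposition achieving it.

Treewidth 2.
One optimal decomposition is:
Bags: B1 = {1, 2, 6}  B2 = {2, 4, 6}  B3 = {2, 4, 7}  B4 = {2, 7, 9}  B5 = {2, 3, 9}  B6 = {2, 3, 8}  B7 = {2, 5, 8}
Tree: B1–B2, B2–B3, B3–B4, B4–B5, B5–B6, B6–B7

Every bag has size at most 3, so the width is 3 − 1 = 2 and tw(G) ≤ 2. The edges 2–1–6–4–7–9–3–8–5–2 form a cycle, so G is not a tree and its treewidth is at least 2. Combining the bounds, tw(G) = 2.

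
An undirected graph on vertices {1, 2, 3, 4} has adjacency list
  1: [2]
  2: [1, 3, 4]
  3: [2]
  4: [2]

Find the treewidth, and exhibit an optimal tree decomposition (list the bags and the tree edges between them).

Treewidth 1.
One such decomposition:
Bags: B1 = {2, 4}  B2 = {1, 2}  B3 = {2, 3}
Tree: B1–B2, B1–B3

Every bag has size at most 2, so the width is 2 − 1 = 1 and tw(G) ≤ 1. Since G has at least one edge (e.g. 4–2), it is not an edgeless graph, so tw(G) ≥ 1. The upper and lower bounds meet at 1, so that is the treewidth.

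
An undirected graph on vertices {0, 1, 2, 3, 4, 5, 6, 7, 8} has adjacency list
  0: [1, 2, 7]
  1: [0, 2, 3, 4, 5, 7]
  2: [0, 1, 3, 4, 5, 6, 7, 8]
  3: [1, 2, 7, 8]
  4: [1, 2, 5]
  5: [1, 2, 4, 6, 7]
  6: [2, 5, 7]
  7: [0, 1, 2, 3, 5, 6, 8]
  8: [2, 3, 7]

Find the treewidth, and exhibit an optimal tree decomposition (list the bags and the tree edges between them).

Treewidth 3.
One such decomposition:
Bags: B1 = {0, 1, 2, 7}  B2 = {1, 2, 5, 7}  B3 = {1, 2, 4, 5}  B4 = {2, 5, 6, 7}  B5 = {1, 2, 3, 7}  B6 = {2, 3, 7, 8}
Tree: B1–B2, B2–B3, B2–B4, B1–B5, B5–B6

The largest bag has 4 vertices, giving width 3; this decomposition certifies tw(G) ≤ 3. For the lower bound, the 4 vertices {1, 2, 4, 5} are pairwise adjacent, and any tree decomposition puts a clique entirely inside one bag — forcing width ≥ 3. Hence tw(G) = 3 exactly.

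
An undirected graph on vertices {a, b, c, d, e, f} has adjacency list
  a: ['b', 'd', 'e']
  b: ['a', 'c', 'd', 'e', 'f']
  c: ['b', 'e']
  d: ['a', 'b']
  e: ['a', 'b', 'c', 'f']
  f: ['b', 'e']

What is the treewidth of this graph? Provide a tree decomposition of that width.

Every bag has size at most 3, so the width is 3 − 1 = 2 and tw(G) ≤ 2. For the lower bound, the 3 vertices {a, b, d} are pairwise adjacent, and any tree decomposition puts a clique entirely inside one bag — forcing width ≥ 2. Therefore the treewidth is 2.

Treewidth 2.
One optimal decomposition is:
Bags: B1 = {a, b, e}  B2 = {a, b, d}  B3 = {b, e, f}  B4 = {b, c, e}
Tree: B1–B2, B1–B3, B1–B4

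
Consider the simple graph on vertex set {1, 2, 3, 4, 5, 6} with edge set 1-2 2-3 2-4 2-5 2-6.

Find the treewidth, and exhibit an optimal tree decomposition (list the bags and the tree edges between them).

Each bag holds 2 vertices, so the decomposition has width 1, which upper-bounds the treewidth. Any graph with an edge has treewidth ≥ 1, and G has the edge 4–2. The upper and lower bounds meet at 1, so that is the treewidth.

Treewidth 1.
One optimal decomposition is:
Bags: B1 = {2, 4}  B2 = {2, 3}  B3 = {2, 6}  B4 = {1, 2}  B5 = {2, 5}
Tree: B1–B2, B1–B3, B2–B4, B3–B5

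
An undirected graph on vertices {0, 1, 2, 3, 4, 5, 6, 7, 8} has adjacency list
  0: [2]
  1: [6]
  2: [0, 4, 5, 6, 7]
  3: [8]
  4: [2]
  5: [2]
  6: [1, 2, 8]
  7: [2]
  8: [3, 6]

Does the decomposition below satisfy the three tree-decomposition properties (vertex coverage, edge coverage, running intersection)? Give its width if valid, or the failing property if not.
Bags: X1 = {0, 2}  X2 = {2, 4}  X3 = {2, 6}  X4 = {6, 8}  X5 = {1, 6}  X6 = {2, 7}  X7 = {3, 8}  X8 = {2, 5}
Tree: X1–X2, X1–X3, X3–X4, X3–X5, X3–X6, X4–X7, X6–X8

Yes; width 1.

Vertex coverage: the bags together contain {0, 1, 2, 3, 4, 5, 6, 7, 8}, the full vertex set. Edge coverage: each edge of G has both endpoints in at least one bag. Running intersection: for every vertex, the bags containing it form a connected subtree. All three properties hold, so this is a valid tree decomposition of width max|bag| − 1 = 1, and hence tw(G) ≤ 1.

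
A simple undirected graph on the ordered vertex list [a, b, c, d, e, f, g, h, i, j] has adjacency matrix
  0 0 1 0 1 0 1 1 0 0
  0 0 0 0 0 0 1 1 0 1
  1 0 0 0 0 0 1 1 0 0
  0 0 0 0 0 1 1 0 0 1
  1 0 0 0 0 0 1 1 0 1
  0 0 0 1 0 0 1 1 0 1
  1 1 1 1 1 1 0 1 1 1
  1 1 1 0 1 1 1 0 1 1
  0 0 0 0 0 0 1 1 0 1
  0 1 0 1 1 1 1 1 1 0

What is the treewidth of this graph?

A width-3 tree decomposition is:
Bags: B1 = {e, g, h, j}  B2 = {a, e, g, h}  B3 = {g, h, i, j}  B4 = {f, g, h, j}  B5 = {d, f, g, j}  B6 = {a, c, g, h}  B7 = {b, g, h, j}
Tree: B1–B2, B1–B3, B1–B4, B4–B5, B2–B6, B1–B7
Every bag has size at most 4, so the width is 4 − 1 = 3 and tw(G) ≤ 3. On the other hand G contains the 4-clique {d, f, g, j}. A clique must lie in a single bag of any decomposition, so no decomposition can have width below 3. The upper and lower bounds meet at 3, so that is the treewidth.

3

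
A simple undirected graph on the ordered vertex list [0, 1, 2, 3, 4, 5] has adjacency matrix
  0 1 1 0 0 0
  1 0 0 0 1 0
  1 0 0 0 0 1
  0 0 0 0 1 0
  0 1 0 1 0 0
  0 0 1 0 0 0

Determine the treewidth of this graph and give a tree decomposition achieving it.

Each bag holds 2 vertices, so the decomposition has width 1, which upper-bounds the treewidth. Since G has at least one edge (e.g. 5–2), it is not an edgeless graph, so tw(G) ≥ 1. The upper and lower bounds meet at 1, so that is the treewidth.

Treewidth 1.
One such decomposition:
Bags: B1 = {2, 5}  B2 = {0, 2}  B3 = {0, 1}  B4 = {1, 4}  B5 = {3, 4}
Tree: B1–B2, B2–B3, B3–B4, B4–B5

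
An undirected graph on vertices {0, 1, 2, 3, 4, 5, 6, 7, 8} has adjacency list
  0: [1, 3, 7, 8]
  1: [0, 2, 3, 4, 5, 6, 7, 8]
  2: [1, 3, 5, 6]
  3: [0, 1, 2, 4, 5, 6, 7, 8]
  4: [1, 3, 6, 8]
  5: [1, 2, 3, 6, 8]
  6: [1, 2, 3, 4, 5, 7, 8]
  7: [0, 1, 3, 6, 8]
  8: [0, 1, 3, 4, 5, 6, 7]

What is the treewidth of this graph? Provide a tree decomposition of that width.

The largest bag has 5 vertices, giving width 4; this decomposition certifies tw(G) ≤ 4. Conversely, {0, 1, 3, 7, 8} is a clique of size 5, and the vertices of any clique must share a bag in every tree decomposition; so some bag has ≥ 5 vertices and tw(G) ≥ 4. Therefore the treewidth is 4.

Treewidth 4.
Bags: B1 = {1, 2, 3, 5, 6}  B2 = {1, 3, 5, 6, 8}  B3 = {1, 3, 4, 6, 8}  B4 = {1, 3, 6, 7, 8}  B5 = {0, 1, 3, 7, 8}
Tree: B1–B2, B2–B3, B3–B4, B4–B5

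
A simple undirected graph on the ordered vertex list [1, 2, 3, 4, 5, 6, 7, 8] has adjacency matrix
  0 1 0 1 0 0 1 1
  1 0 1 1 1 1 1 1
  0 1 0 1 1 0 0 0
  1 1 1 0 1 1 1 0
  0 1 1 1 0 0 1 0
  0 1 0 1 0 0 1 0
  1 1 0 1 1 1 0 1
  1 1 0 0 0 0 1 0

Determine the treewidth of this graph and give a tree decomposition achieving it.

Each bag holds 4 vertices, so the decomposition has width 3, which upper-bounds the treewidth. For the lower bound, the 4 vertices {1, 2, 7, 8} are pairwise adjacent, and any tree decomposition puts a clique entirely inside one bag — forcing width ≥ 3. The upper and lower bounds meet at 3, so that is the treewidth.

Treewidth 3.
One optimal decomposition is:
Bags: B1 = {2, 3, 4, 5}  B2 = {2, 4, 5, 7}  B3 = {1, 2, 4, 7}  B4 = {1, 2, 7, 8}  B5 = {2, 4, 6, 7}
Tree: B1–B2, B2–B3, B3–B4, B2–B5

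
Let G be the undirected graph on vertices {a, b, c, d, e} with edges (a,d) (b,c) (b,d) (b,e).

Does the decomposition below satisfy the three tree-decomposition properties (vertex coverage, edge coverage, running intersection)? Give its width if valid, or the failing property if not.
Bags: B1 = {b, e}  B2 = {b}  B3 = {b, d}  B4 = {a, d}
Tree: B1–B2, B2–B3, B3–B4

A tree decomposition must satisfy three properties: every vertex lies in some bag; for every edge, both endpoints lie together in some bag; and for every vertex, the bags containing it form a connected subtree. Here vertex c appears in no bag, so the decomposition is invalid.

No — vertex c appears in no bag.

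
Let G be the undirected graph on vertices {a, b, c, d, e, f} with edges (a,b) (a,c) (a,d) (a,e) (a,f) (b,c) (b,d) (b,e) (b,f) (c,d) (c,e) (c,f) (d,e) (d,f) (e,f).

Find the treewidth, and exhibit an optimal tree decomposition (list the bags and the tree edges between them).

Treewidth 5.
One optimal decomposition is:
Bags: B1 = {a, b, c, d, e, f}
Tree: (single bag)

With just one bag of size 6, the width is 6 − 1 = 5, so tw(G) ≤ 5. On the other hand G contains the 6-clique {a, b, c, d, e, f}. A clique must lie in a single bag of any decomposition, so no decomposition can have width below 5. Hence tw(G) = 5 exactly.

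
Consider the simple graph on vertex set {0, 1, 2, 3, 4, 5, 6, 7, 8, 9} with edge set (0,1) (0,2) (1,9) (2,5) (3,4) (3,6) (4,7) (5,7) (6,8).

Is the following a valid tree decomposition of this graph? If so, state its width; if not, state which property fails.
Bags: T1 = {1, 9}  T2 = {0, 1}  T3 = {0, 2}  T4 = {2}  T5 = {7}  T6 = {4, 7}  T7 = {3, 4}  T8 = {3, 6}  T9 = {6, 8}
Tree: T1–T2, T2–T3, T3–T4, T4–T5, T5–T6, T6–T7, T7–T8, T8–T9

No — vertex 5 appears in no bag.

A tree decomposition must satisfy three properties: every vertex lies in some bag; for every edge, both endpoints lie together in some bag; and for every vertex, the bags containing it form a connected subtree. Here vertex 5 appears in no bag, so the decomposition is invalid.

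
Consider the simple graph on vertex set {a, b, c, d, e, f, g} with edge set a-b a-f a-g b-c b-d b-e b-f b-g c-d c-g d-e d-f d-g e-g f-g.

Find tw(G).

3

A width-3 tree decomposition is:
Bags: B1 = {a, b, f, g}  B2 = {b, d, f, g}  B3 = {b, d, e, g}  B4 = {b, c, d, g}
Tree: B1–B2, B2–B3, B2–B4
Each bag holds 4 vertices, so the decomposition has width 3, which upper-bounds the treewidth. Conversely, {b, d, e, g} is a clique of size 4, and the vertices of any clique must share a bag in every tree decomposition; so some bag has ≥ 4 vertices and tw(G) ≥ 3. Hence tw(G) = 3 exactly.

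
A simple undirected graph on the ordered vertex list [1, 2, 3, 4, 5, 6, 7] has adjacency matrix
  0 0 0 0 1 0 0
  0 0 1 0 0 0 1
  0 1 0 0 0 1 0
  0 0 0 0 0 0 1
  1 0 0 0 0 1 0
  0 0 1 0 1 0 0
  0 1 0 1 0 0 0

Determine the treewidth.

1

A width-1 tree decomposition is:
Bags: B1 = {4, 7}  B2 = {2, 7}  B3 = {2, 3}  B4 = {3, 6}  B5 = {5, 6}  B6 = {1, 5}
Tree: B1–B2, B2–B3, B3–B4, B4–B5, B5–B6
The largest bag has 2 vertices, giving width 1; this decomposition certifies tw(G) ≤ 1. Since G has at least one edge (e.g. 4–7), it is not an edgeless graph, so tw(G) ≥ 1. The upper and lower bounds meet at 1, so that is the treewidth.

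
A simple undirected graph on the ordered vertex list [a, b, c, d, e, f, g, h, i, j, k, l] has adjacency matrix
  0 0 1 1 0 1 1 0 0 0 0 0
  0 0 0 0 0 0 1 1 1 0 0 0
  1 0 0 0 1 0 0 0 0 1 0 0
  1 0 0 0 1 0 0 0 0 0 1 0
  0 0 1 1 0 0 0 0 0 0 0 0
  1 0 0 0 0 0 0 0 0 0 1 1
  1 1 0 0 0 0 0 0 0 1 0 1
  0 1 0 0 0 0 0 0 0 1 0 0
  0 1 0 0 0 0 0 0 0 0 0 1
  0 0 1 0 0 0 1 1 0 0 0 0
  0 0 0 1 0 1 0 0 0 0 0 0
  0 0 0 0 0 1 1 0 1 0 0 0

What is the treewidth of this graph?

3

A width-3 tree decomposition is:
Bags: B1 = {b, h, i, l}  B2 = {b, g, h, l}  B3 = {g, h, j, l}  B4 = {f, g, j, l}  B5 = {a, f, g, j}  B6 = {a, c, f, j}  B7 = {a, c, f, k}  B8 = {a, c, d, k}  B9 = {c, d, e, k}
Tree: B1–B2, B2–B3, B3–B4, B4–B5, B5–B6, B6–B7, B7–B8, B8–B9
Every bag has size at most 4, so the width is 4 − 1 = 3 and tw(G) ≤ 3. For the lower bound: the 4 vertex sets {b,h,i}, {l}, {g}, {a,c,f,j} are disjoint, each induces a connected subgraph, and every pair is joined by at least one edge of G. Contracting each set to a single vertex therefore yields K_{4} as a minor, and since treewidth is minor-monotone, tw(G) ≥ tw(K_{4}) = 3. The upper and lower bounds meet at 3, so that is the treewidth.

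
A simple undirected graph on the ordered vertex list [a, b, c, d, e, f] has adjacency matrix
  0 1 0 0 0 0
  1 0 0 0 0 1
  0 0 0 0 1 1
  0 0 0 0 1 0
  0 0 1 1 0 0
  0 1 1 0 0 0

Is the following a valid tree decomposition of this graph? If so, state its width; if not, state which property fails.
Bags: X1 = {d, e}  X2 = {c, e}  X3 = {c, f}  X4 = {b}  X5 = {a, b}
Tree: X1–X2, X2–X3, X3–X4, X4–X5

A tree decomposition must satisfy three properties: every vertex lies in some bag; for every edge, both endpoints lie together in some bag; and for every vertex, the bags containing it form a connected subtree. Here edge (f,b) lies in no bag, so the decomposition is invalid.

No — edge (f,b) lies in no bag.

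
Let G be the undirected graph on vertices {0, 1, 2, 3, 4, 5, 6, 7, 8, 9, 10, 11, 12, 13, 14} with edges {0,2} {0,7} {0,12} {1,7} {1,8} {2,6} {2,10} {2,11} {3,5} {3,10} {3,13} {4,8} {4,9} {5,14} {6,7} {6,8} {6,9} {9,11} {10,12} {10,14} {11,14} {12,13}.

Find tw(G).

A width-3 tree decomposition is:
Bags: B1 = {3, 5, 13, 14}  B2 = {3, 10, 13, 14}  B3 = {10, 12, 13, 14}  B4 = {10, 11, 12, 14}  B5 = {2, 10, 11, 12}  B6 = {0, 2, 11, 12}  B7 = {0, 2, 9, 11}  B8 = {0, 2, 6, 9}  B9 = {0, 6, 7, 9}  B10 = {4, 6, 7, 9}  B11 = {4, 6, 7, 8}  B12 = {1, 4, 7, 8}
Tree: B1–B2, B2–B3, B3–B4, B4–B5, B5–B6, B6–B7, B7–B8, B8–B9, B9–B10, B10–B11, B11–B12
Each bag holds 4 vertices, so the decomposition has width 3, which upper-bounds the treewidth. For the lower bound: the 4 vertex sets {3,5,13}, {14}, {10}, {0,2,11,12} are disjoint, each induces a connected subgraph, and every pair is joined by at least one edge of G. Contracting each set to a single vertex therefore yields K_{4} as a minor, and since treewidth is minor-monotone, tw(G) ≥ tw(K_{4}) = 3. Hence tw(G) = 3 exactly.

3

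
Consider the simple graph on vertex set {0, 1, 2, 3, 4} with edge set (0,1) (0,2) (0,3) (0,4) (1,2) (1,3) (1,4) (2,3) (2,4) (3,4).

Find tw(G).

A width-4 tree decomposition is:
Bags: B1 = {0, 1, 2, 3, 4}
Tree: (single bag)
With just one bag of size 5, the width is 5 − 1 = 4, so tw(G) ≤ 4. For the lower bound, the 5 vertices {0, 1, 2, 3, 4} are pairwise adjacent, and any tree decomposition puts a clique entirely inside one bag — forcing width ≥ 4. Therefore the treewidth is 4.

4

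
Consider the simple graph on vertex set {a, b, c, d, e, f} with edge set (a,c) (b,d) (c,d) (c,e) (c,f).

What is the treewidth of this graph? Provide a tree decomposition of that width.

The largest bag has 2 vertices, giving width 1; this decomposition certifies tw(G) ≤ 1. G has an edge, so its treewidth is at least 1. The upper and lower bounds meet at 1, so that is the treewidth.

Treewidth 1.
One optimal decomposition is:
Bags: B1 = {c, d}  B2 = {a, c}  B3 = {c, e}  B4 = {b, d}  B5 = {c, f}
Tree: B1–B2, B1–B3, B1–B4, B3–B5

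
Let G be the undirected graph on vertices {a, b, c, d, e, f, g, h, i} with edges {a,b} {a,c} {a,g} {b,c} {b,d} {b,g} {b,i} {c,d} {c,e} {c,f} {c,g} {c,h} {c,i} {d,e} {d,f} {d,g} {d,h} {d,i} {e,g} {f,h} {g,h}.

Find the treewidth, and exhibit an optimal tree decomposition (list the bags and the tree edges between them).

Treewidth 3.
Bags: B1 = {a, b, c, g}  B2 = {b, c, d, g}  B3 = {c, d, g, h}  B4 = {c, d, e, g}  B5 = {c, d, f, h}  B6 = {b, c, d, i}
Tree: B1–B2, B2–B3, B2–B4, B3–B5, B2–B6

The largest bag has 4 vertices, giving width 3; this decomposition certifies tw(G) ≤ 3. On the other hand G contains the 4-clique {c, d, e, g}. A clique must lie in a single bag of any decomposition, so no decomposition can have width below 3. Hence tw(G) = 3 exactly.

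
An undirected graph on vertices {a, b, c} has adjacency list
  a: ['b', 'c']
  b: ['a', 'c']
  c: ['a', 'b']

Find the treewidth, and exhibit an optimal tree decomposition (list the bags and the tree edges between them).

Treewidth 2.
One optimal decomposition is:
Bags: B1 = {a, b, c}
Tree: (single bag)

A single bag containing all 3 vertices is trivially a valid decomposition of width 2. Conversely, {a, b, c} is a clique of size 3, and the vertices of any clique must share a bag in every tree decomposition; so some bag has ≥ 3 vertices and tw(G) ≥ 2. The upper and lower bounds meet at 2, so that is the treewidth.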